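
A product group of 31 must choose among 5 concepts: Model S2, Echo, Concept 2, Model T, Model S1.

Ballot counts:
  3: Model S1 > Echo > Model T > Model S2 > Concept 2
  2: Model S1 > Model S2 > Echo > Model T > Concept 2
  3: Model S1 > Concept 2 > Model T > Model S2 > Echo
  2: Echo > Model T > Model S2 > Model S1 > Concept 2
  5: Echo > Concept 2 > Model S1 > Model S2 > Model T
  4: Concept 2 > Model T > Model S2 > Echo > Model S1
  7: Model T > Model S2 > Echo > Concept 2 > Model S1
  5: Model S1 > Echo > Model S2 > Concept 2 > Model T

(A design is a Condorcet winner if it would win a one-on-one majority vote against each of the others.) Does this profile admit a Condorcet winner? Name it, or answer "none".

Pairwise majorities:
Model S2 vs Echo: Model S2, 16–15.
Model S2 vs Concept 2: Model S2 wins 19–12.
Model S2 vs Model T: Model T, 19–12.
Model S2 vs Model S1: Model S1 wins 18–13.
Echo–Concept 2: Echo 24–7.
Echo vs Model T: Echo, 17–14.
Echo vs Model S1: Echo, 18–13.
Concept 2–Model T: Concept 2 17–14.
Concept 2 vs Model S1: Concept 2, 16–15.
Model T–Model S1: Model S1 18–13.
Every design loses at least once (Model S2 loses to Model T; Echo loses to Model S2; Concept 2 loses to Model S2; Model T loses to Echo; Model S1 loses to Echo). The majority relation contains the cycle Model S2 beats Echo beats Model T beats Model S2, so there is no Condorcet winner.

none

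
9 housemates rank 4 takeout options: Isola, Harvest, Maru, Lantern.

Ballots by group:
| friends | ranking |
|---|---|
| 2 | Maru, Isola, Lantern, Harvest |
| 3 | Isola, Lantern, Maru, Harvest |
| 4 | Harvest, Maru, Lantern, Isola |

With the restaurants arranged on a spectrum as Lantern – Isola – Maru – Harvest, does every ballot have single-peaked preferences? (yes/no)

Axis positions: Lantern=1, Isola=2, Maru=3, Harvest=4.
Group 1 (peak Maru at position 3): ranking walks positions 3-2-1-4, expanding outward from the peak — single-peaked.
Group 2 (peak Isola at position 2): ranking walks positions 2-1-3-4, expanding outward from the peak — single-peaked.
Group 3: ranking walks positions 4-3-1-2; Lantern is ranked above Isola even though Isola lies between Lantern and the peak Harvest on the axis — preferences dip and rise again. Not single-peaked.
Group 3 violates single-peakedness, so the profile is not single-peaked on this axis.

no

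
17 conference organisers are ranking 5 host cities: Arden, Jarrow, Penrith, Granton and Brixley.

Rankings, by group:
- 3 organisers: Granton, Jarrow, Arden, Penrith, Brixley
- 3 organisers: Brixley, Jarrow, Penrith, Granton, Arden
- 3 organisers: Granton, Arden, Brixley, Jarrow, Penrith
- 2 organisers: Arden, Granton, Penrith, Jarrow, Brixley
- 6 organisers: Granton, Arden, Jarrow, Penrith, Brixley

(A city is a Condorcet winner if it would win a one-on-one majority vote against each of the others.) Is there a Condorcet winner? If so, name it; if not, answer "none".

Granton

Head-to-head results (17 organisers):
Arden vs Jarrow: 11 to 6, Arden.
Arden vs Penrith: Arden is ranked higher on 3+3+2+6 = 14 ballots, Penrith on 3. Arden wins 14–3.
Arden vs Granton: 2 to 15, Granton.
Arden vs Brixley: 3+3+2+6 = 14 for Arden, 3 for Brixley — Arden by 14–3.
Jarrow vs Penrith: Jarrow is ranked higher on 3+3+3+6 = 15 ballots, Penrith on 2. Jarrow wins 15–2.
Jarrow vs Granton: 3 to 14, Granton.
Jarrow vs Brixley: 3+2+6 = 11 for Jarrow, 6 for Brixley — Jarrow by 11–6.
Penrith vs Granton: 3 for Penrith, 14 for Granton — Granton by 14–3.
Penrith vs Brixley: 11 to 6, Penrith.
Granton vs Brixley: Granton is ranked higher on 3+3+2+6 = 14 ballots, Brixley on 3. Granton wins 14–3.
Granton wins every pairwise contest, so Granton is the Condorcet winner.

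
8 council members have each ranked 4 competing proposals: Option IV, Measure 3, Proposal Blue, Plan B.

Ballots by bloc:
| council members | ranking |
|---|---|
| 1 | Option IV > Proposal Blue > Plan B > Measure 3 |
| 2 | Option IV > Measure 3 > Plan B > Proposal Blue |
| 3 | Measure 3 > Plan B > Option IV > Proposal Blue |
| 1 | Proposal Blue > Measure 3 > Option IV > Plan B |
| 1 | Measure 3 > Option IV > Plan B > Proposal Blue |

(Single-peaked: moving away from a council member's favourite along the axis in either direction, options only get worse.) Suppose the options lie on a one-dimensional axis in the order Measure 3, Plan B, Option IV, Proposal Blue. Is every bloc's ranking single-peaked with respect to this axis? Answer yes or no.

Axis positions: Measure 3=1, Plan B=2, Option IV=3, Proposal Blue=4.
Bloc 1 (peak Option IV at position 3): ranking walks positions 3-4-2-1, expanding outward from the peak — single-peaked.
Bloc 2: ranking walks positions 3-1-2-4; Measure 3 is ranked above Plan B even though Plan B lies between Measure 3 and the peak Option IV on the axis — preferences dip and rise again. Not single-peaked.
Bloc 3 (peak Measure 3 at position 1): ranking walks positions 1-2-3-4, expanding outward from the peak — single-peaked.
Bloc 4: ranking walks positions 4-1-3-2; Measure 3 is ranked above Option IV even though Option IV lies between Measure 3 and the peak Proposal Blue on the axis — preferences dip and rise again. Not single-peaked.
Bloc 5: ranking walks positions 1-3-2-4; Option IV is ranked above Plan B even though Plan B lies between Option IV and the peak Measure 3 on the axis — preferences dip and rise again. Not single-peaked.
Bloc 2 violates single-peakedness, so the profile is not single-peaked on this axis.

no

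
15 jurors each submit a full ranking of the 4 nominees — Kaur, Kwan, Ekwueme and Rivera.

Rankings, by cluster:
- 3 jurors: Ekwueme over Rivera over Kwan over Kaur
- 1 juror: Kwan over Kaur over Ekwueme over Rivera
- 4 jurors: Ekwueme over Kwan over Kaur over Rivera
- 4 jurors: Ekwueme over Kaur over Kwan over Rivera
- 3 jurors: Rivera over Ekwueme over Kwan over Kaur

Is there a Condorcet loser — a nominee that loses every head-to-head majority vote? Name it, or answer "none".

Rivera

Pairwise majorities:
Kaur vs Kwan: 4 to 11, Kwan.
Kaur vs Ekwueme: 1 to 14, Ekwueme.
Kaur vs Rivera: Kaur, 9–6.
Kwan vs Ekwueme: 1 for Kwan, 14 for Ekwueme — Ekwueme by 14–1.
Kwan vs Rivera: 1+4+4 = 9 for Kwan, 6 for Rivera — Kwan by 9–6.
Ekwueme vs Rivera: 12 to 3, Ekwueme.
Rivera loses to every other nominee — it is the Condorcet loser.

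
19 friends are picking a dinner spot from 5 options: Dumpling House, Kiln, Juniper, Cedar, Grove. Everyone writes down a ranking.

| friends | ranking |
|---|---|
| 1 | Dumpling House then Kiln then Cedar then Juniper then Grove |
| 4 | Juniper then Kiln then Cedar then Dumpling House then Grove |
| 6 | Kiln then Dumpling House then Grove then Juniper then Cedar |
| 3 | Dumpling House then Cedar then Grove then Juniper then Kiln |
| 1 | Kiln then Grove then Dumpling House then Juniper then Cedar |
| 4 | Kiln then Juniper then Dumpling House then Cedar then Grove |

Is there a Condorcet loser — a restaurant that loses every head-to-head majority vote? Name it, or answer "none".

Head-to-head results (19 friends):
Dumpling House vs Kiln: 4 to 15, Kiln.
Dumpling House–Juniper: Dumpling House 11–8.
Dumpling House vs Cedar: Dumpling House is ranked higher on 1+6+3+1+4 = 15 ballots, Cedar on 4. Dumpling House wins 15–4.
Dumpling House vs Grove: 1+4+6+3+4 = 18 for Dumpling House, 1 for Grove — Dumpling House by 18–1.
Kiln vs Juniper: Kiln preferred on 1+6+1+4 = 12 ballots; Kiln wins 12–7.
Kiln vs Cedar: Kiln is ranked higher on 1+4+6+1+4 = 16 ballots, Cedar on 3. Kiln wins 16–3.
Kiln vs Grove: Kiln is ranked higher on 1+4+6+1+4 = 16 ballots, Grove on 3. Kiln wins 16–3.
Juniper vs Cedar: Juniper, 15–4.
Juniper vs Grove: 1+4+4 = 9 for Juniper, 10 for Grove — Grove by 10–9.
Cedar vs Grove: Cedar wins 12–7.
Each restaurant has at least one pairwise win (Dumpling House beats Juniper; Kiln beats Dumpling House; Juniper beats Cedar; Cedar beats Grove; Grove beats Juniper) — no Condorcet loser.

none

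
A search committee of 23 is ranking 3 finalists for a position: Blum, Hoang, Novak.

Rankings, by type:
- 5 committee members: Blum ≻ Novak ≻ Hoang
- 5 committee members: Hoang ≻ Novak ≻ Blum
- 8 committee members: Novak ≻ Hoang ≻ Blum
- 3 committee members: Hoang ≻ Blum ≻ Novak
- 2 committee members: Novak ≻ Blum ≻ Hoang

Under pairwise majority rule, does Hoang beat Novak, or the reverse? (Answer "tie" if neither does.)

Ballots ranking Hoang above Novak: 5 + 3 = 8.
Ballots ranking Novak above Hoang: 23 − 8 = 15.
Novak wins the head-to-head 15–8.

Novak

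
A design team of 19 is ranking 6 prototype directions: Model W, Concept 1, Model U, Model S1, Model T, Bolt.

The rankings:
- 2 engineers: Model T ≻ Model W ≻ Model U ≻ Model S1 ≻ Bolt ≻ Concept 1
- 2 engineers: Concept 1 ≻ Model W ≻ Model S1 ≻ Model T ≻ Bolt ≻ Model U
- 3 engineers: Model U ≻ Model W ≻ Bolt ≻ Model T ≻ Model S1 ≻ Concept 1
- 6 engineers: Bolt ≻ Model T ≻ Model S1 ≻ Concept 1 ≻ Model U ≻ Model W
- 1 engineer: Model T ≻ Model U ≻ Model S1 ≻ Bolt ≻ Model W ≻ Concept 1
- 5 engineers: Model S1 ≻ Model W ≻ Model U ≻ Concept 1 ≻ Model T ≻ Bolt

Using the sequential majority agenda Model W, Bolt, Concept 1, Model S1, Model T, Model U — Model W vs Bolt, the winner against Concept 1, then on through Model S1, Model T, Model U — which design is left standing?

Model T

Round 1: Model W vs Bolt — 12–7, Model W advances.
Round 2: Model W vs Concept 1 — 11–8, Model W advances.
Round 3: Model W vs Model S1 — 7–12, Model S1 advances.
Round 4: Model S1 vs Model T — 7–12, Model T advances.
Round 5: Model T vs Model U — 11–8, Model T advances.
The agenda winner is Model T.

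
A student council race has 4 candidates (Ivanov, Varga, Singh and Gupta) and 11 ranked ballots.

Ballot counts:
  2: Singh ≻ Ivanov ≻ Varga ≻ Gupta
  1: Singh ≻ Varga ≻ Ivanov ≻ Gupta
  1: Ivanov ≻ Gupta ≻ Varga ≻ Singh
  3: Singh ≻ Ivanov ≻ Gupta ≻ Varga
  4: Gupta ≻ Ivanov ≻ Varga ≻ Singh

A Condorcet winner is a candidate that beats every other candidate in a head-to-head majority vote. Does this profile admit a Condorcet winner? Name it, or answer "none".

Head-to-head results (11 voters):
Ivanov vs Varga: Ivanov, 10–1.
Ivanov–Singh: Singh 6–5.
Ivanov vs Gupta: Ivanov is ranked higher on 2+1+1+3 = 7 ballots, Gupta on 4. Ivanov wins 7–4.
Varga vs Singh: Varga preferred on 1+4 = 5 ballots; Singh wins 6–5.
Varga vs Gupta: Gupta, 8–3.
Singh vs Gupta: Singh is ranked higher on 2+1+3 = 6 ballots, Gupta on 5. Singh wins 6–5.
Singh beats each of Ivanov, Varga, Gupta — Singh is the Condorcet winner.

Singh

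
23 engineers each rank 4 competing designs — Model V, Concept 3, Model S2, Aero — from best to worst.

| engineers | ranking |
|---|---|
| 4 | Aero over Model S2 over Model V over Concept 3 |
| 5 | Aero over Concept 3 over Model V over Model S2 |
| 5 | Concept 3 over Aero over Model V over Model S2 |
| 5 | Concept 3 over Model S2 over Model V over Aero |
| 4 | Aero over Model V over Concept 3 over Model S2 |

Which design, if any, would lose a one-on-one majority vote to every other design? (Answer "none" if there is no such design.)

Head-to-head results (23 engineers):
Model V–Concept 3: Concept 3 15–8.
Model V vs Model S2: Model V preferred on 5+5+4 = 14 ballots; Model V wins 14–9.
Model V vs Aero: 5 to 18, Aero.
Concept 3 vs Model S2: 5+5+5+4 = 19 for Concept 3, 4 for Model S2 — Concept 3 by 19–4.
Concept 3 vs Aero: Aero, 13–10.
Model S2 vs Aero: 5 for Model S2, 18 for Aero — Aero by 18–5.
Model S2 loses to every other design — it is the Condorcet loser.

Model S2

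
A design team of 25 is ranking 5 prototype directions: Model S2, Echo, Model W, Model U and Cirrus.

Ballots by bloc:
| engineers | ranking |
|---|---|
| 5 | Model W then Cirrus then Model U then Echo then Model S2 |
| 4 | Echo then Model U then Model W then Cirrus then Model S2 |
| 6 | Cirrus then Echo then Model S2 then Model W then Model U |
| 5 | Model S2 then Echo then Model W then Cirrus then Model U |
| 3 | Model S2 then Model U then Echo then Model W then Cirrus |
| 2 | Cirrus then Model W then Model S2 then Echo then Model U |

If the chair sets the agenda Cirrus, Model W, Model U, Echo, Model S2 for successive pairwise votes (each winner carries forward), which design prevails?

Echo

Round 1: Cirrus vs Model W — 8–17, Model W advances.
Round 2: Model W vs Model U — 18–7, Model W advances.
Round 3: Model W vs Echo — 7–18, Echo advances.
Round 4: Echo vs Model S2 — 15–10, Echo advances.
The agenda winner is Echo.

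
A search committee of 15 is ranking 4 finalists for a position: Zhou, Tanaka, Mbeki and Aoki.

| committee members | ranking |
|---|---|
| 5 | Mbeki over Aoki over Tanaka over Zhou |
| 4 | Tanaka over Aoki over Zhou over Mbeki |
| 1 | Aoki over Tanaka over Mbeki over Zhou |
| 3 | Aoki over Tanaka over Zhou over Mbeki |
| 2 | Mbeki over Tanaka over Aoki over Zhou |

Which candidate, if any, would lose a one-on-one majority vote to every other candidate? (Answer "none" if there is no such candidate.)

Zhou

Pairwise majorities:
Zhou vs Tanaka: Tanaka wins 15–0.
Zhou–Mbeki: Mbeki 8–7.
Zhou vs Aoki: 0 to 15, Aoki.
Tanaka vs Mbeki: Tanaka wins 8–7.
Tanaka vs Aoki: Aoki, 9–6.
Mbeki vs Aoki: Aoki wins 8–7.
Zhou is beaten in every head-to-head and is the Condorcet loser.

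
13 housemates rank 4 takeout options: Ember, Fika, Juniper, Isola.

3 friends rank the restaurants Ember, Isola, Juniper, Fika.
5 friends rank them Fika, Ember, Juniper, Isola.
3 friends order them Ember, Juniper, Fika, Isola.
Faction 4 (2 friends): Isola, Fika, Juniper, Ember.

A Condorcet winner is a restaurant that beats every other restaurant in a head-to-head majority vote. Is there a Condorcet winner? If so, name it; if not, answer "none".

Pairwise majorities:
Ember–Fika: Fika 7–6.
Ember vs Juniper: Ember, 11–2.
Ember–Isola: Ember 11–2.
Fika vs Juniper: 5+2 = 7 for Fika, 6 for Juniper — Fika by 7–6.
Fika vs Isola: 8 to 5, Fika.
Juniper–Isola: Juniper 8–5.
Fika beats each of Ember, Juniper, Isola — Fika is the Condorcet winner.

Fika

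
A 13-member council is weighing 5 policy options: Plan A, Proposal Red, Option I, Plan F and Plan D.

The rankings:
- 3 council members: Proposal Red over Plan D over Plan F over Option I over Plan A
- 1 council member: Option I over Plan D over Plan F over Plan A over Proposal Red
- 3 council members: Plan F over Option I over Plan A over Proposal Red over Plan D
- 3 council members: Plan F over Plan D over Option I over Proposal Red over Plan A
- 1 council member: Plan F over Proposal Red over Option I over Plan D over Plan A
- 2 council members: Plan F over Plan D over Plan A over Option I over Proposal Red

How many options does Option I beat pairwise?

2

Option I against each rival (13 council members):
Option I vs Plan A: Option I is ranked higher on 3+1+3+3+1 = 11 ballots, Plan A on 2. Option I wins 11–2.
Option I vs Proposal Red: Option I, 9–4.
Option I vs Plan F: 1 for Option I, 12 for Plan F — Plan F by 12–1.
Option I vs Plan D: Option I preferred on 1+3+1 = 5 ballots; Plan D wins 8–5.
Option I beats Plan A, Proposal Red; loses to Plan F, Plan D — 2 pairwise wins.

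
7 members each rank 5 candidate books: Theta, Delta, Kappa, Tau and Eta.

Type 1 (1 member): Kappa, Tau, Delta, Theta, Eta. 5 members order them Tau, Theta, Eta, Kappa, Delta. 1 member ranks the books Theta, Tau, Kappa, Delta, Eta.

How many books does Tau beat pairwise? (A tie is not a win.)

Tau against each rival (7 members):
Tau vs Theta: 6 to 1, Tau.
Tau vs Delta: Tau wins 7–0.
Tau vs Kappa: Tau preferred on 5+1 = 6 ballots; Tau wins 6–1.
Tau vs Eta: Tau wins 7–0.
Tau beats Theta, Delta, Kappa, Eta — 4 pairwise wins.

4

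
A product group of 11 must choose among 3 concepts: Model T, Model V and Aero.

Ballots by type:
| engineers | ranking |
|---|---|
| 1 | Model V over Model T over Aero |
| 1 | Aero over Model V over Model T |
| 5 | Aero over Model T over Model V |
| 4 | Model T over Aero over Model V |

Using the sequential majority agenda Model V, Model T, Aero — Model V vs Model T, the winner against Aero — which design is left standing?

Round 1: Model V vs Model T — 2–9, Model T advances.
Round 2: Model T vs Aero — 5–6, Aero advances.
The agenda winner is Aero.

Aero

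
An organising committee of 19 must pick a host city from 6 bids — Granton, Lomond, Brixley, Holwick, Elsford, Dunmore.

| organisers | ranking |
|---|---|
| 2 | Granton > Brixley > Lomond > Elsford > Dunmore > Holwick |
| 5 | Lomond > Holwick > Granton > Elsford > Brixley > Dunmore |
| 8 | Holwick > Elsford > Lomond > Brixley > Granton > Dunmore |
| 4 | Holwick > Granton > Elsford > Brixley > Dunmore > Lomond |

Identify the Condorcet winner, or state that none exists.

Check each pair by majority over 19 ballots:
Granton vs Lomond: Granton is ranked higher on 2+4 = 6 ballots, Lomond on 13. Lomond wins 13–6.
Granton vs Brixley: 2+5+4 = 11 for Granton, 8 for Brixley — Granton by 11–8.
Granton vs Holwick: Granton preferred on 2 ballots; Holwick wins 17–2.
Granton vs Elsford: 2+5+4 = 11 for Granton, 8 for Elsford — Granton by 11–8.
Granton vs Dunmore: 19 to 0, Granton.
Lomond vs Brixley: 13 to 6, Lomond.
Lomond vs Holwick: Lomond preferred on 2+5 = 7 ballots; Holwick wins 12–7.
Lomond vs Elsford: Lomond is ranked higher on 2+5 = 7 ballots, Elsford on 12. Elsford wins 12–7.
Lomond vs Dunmore: 2+5+8 = 15 for Lomond, 4 for Dunmore — Lomond by 15–4.
Brixley vs Holwick: Brixley is ranked higher on 2 ballots, Holwick on 17. Holwick wins 17–2.
Brixley vs Elsford: 2 to 17, Elsford.
Brixley vs Dunmore: Brixley is ranked higher on 2+5+8+4 = 19 ballots, Dunmore on 0. Brixley wins 19–0.
Holwick vs Elsford: Holwick is ranked higher on 5+8+4 = 17 ballots, Elsford on 2. Holwick wins 17–2.
Holwick vs Dunmore: Holwick preferred on 5+8+4 = 17 ballots; Holwick wins 17–2.
Elsford vs Dunmore: Elsford preferred on 2+5+8+4 = 19 ballots; Elsford wins 19–0.
Holwick wins every pairwise contest, so Holwick is the Condorcet winner.

Holwick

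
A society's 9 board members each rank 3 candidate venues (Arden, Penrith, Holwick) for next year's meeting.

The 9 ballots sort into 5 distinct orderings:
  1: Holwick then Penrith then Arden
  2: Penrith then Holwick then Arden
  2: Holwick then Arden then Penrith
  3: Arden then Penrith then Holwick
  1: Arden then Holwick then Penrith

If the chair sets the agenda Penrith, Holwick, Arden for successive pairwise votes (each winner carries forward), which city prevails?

Round 1: Penrith vs Holwick — 5–4, Penrith advances.
Round 2: Penrith vs Arden — 3–6, Arden advances.
Arden survives the agenda.

Arden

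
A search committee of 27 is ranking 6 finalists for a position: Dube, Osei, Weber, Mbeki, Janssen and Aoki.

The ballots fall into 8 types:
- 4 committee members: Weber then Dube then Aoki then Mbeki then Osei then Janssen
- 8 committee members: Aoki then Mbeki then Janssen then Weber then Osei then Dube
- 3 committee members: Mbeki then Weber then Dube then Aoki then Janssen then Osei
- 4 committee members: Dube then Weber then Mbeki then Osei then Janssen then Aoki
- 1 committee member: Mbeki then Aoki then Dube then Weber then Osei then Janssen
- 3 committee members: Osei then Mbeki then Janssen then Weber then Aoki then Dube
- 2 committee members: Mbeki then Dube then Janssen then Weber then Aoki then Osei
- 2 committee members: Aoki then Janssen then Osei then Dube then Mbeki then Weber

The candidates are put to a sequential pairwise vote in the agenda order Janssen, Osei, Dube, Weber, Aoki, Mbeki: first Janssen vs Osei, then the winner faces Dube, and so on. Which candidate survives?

Round 1: Janssen vs Osei — 15–12, Janssen advances.
Round 2: Janssen vs Dube — 13–14, Dube advances.
Round 3: Dube vs Weber — 9–18, Weber advances.
Round 4: Weber vs Aoki — 16–11, Weber advances.
Round 5: Weber vs Mbeki — 8–19, Mbeki advances.
Mbeki survives the agenda.

Mbeki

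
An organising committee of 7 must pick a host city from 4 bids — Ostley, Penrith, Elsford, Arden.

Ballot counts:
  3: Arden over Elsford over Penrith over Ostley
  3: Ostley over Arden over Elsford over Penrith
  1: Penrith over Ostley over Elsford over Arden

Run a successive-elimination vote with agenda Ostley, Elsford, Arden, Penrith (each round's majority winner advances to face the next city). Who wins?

Round 1: Ostley vs Elsford — 4–3, Ostley advances.
Round 2: Ostley vs Arden — 4–3, Ostley advances.
Round 3: Ostley vs Penrith — 3–4, Penrith advances.
Penrith survives the agenda.

Penrith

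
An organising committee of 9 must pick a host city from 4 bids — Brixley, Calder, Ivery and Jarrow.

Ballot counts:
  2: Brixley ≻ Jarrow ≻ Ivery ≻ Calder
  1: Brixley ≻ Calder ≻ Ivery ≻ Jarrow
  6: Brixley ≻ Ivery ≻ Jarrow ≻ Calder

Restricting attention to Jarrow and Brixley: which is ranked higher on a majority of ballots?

No ballot ranks Jarrow above Brixley: 0.
Ballots ranking Brixley above Jarrow: 9 − 0 = 9.
Brixley wins the head-to-head 9–0.

Brixley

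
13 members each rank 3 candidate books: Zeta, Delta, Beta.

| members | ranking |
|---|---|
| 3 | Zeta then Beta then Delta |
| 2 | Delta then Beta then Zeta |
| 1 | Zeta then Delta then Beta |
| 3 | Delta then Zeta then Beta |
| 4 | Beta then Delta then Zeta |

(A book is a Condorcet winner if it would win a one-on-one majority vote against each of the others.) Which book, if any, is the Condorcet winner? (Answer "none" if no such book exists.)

none

Pairwise majorities:
Zeta vs Delta: 4 to 9, Delta.
Zeta vs Beta: Zeta wins 7–6.
Delta vs Beta: Delta is ranked higher on 2+1+3 = 6 ballots, Beta on 7. Beta wins 7–6.
Each book drops at least one matchup (Zeta loses to Delta; Delta loses to Beta; Beta loses to Zeta); the cycle Zeta beats Beta beats Delta beats Zeta rules out a Condorcet winner.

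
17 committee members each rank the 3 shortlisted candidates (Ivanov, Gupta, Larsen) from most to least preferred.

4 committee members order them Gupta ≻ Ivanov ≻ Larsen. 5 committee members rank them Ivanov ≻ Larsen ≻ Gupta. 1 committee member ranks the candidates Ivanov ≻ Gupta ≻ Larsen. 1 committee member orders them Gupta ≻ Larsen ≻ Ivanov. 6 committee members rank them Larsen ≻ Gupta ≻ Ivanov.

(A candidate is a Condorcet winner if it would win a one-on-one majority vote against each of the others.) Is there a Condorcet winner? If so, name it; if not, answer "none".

Head-to-head results (17 committee members):
Ivanov vs Gupta: 5+1 = 6 for Ivanov, 11 for Gupta — Gupta by 11–6.
Ivanov vs Larsen: 4+5+1 = 10 for Ivanov, 7 for Larsen — Ivanov by 10–7.
Gupta vs Larsen: Gupta is ranked higher on 4+1+1 = 6 ballots, Larsen on 11. Larsen wins 11–6.
Each candidate drops at least one matchup (Ivanov loses to Gupta; Gupta loses to Larsen; Larsen loses to Ivanov); the cycle Ivanov beats Larsen beats Gupta beats Ivanov rules out a Condorcet winner.

none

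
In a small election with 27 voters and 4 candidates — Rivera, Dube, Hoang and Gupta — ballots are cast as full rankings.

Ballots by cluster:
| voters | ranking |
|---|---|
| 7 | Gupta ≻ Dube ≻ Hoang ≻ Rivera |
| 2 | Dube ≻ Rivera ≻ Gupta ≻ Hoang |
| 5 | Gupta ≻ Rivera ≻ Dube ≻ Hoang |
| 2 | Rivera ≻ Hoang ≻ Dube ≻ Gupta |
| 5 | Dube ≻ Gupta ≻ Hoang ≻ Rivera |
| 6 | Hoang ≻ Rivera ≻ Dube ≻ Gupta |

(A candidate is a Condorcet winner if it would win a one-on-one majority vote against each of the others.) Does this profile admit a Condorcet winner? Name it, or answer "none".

Dube

Head-to-head results (27 voters):
Rivera vs Dube: Dube wins 14–13.
Rivera vs Hoang: 2+5+2 = 9 for Rivera, 18 for Hoang — Hoang by 18–9.
Rivera vs Gupta: 10 to 17, Gupta.
Dube vs Hoang: 19 to 8, Dube.
Dube vs Gupta: Dube preferred on 2+2+5+6 = 15 ballots; Dube wins 15–12.
Hoang vs Gupta: 8 to 19, Gupta.
Only Dube has no losses; Dube is the Condorcet winner.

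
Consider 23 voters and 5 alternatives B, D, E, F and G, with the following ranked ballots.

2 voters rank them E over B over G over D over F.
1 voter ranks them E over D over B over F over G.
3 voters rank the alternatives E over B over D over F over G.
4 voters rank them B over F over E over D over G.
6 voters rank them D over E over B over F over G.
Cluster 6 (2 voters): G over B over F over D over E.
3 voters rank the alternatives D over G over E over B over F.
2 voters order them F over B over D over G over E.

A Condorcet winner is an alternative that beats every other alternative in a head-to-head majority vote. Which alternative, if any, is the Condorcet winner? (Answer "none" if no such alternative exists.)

none

Check each pair by majority over 23 ballots:
B vs D: B, 13–10.
B–E: E 15–8.
B vs F: B wins 21–2.
B vs G: B, 18–5.
D vs E: D, 13–10.
D vs F: D, 15–8.
D–G: D 19–4.
E vs F: E, 15–8.
E vs G: E wins 16–7.
F–G: F 16–7.
Every alternative loses at least once (B loses to E; D loses to B; E loses to D; F loses to B; G loses to B). The majority relation contains the cycle B beats D beats E beats B, so there is no Condorcet winner.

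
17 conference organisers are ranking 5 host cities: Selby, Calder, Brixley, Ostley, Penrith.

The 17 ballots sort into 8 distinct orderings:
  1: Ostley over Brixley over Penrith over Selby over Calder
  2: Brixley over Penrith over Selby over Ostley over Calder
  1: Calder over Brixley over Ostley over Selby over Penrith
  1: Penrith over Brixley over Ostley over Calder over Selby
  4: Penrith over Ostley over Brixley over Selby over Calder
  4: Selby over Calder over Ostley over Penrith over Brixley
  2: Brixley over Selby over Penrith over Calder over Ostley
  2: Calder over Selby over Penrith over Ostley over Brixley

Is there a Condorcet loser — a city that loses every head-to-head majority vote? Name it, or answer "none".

none

Pairwise majorities:
Selby vs Calder: Selby, 13–4.
Selby vs Brixley: Brixley wins 11–6.
Selby vs Ostley: 2+4+2+2 = 10 for Selby, 7 for Ostley — Selby by 10–7.
Selby vs Penrith: Selby, 9–8.
Calder vs Brixley: 1+4+2 = 7 for Calder, 10 for Brixley — Brixley by 10–7.
Calder–Ostley: Calder 9–8.
Calder vs Penrith: Penrith, 10–7.
Brixley vs Ostley: Ostley, 11–6.
Brixley vs Penrith: Penrith, 11–6.
Ostley vs Penrith: Ostley preferred on 1+1+4 = 6 ballots; Penrith wins 11–6.
Every city wins at least one matchup (Selby beats Calder; Calder beats Ostley; Brixley beats Selby; Ostley beats Brixley; Penrith beats Calder), so there is no Condorcet loser.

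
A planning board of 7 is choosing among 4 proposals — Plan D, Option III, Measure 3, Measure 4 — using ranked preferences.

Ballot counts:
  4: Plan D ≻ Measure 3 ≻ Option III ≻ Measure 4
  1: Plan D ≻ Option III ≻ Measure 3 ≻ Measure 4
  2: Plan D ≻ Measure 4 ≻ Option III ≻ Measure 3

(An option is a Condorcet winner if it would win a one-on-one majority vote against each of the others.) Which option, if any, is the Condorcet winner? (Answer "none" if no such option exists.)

Plan D

Pairwise majorities:
Plan D–Option III: Plan D 7–0.
Plan D vs Measure 3: Plan D, 7–0.
Plan D vs Measure 4: Plan D, 7–0.
Option III vs Measure 3: Measure 3, 4–3.
Option III–Measure 4: Option III 5–2.
Measure 3 vs Measure 4: Measure 3, 5–2.
Only Plan D has no losses; Plan D is the Condorcet winner.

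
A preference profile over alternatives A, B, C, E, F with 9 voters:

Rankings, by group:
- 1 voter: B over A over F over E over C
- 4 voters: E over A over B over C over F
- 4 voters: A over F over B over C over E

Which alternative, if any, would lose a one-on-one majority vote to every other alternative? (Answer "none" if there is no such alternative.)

C

Pairwise majorities:
A vs B: A, 8–1.
A–C: A 9–0.
A vs E: A preferred on 1+4 = 5 ballots; A wins 5–4.
A vs F: A preferred on 1+4+4 = 9 ballots; A wins 9–0.
B–C: B 9–0.
B vs E: B preferred on 1+4 = 5 ballots; B wins 5–4.
B vs F: B wins 5–4.
C vs E: E wins 5–4.
C vs F: F wins 5–4.
E vs F: 4 to 5, F.
C loses to every other alternative — it is the Condorcet loser.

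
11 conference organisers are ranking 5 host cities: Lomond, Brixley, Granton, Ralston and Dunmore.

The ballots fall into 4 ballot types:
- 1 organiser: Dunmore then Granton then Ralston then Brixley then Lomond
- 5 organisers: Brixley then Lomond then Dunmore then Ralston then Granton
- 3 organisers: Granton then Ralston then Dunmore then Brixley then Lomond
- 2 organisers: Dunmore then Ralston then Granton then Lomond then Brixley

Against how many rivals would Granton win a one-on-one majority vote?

2

Granton against each rival (11 organisers):
Granton vs Lomond: Granton is ranked higher on 1+3+2 = 6 ballots, Lomond on 5. Granton wins 6–5.
Granton–Brixley: Granton 6–5.
Granton vs Ralston: Ralston, 7–4.
Granton vs Dunmore: Granton is ranked higher on 3 ballots, Dunmore on 8. Dunmore wins 8–3.
Granton beats Lomond, Brixley; loses to Ralston, Dunmore — 2 pairwise wins.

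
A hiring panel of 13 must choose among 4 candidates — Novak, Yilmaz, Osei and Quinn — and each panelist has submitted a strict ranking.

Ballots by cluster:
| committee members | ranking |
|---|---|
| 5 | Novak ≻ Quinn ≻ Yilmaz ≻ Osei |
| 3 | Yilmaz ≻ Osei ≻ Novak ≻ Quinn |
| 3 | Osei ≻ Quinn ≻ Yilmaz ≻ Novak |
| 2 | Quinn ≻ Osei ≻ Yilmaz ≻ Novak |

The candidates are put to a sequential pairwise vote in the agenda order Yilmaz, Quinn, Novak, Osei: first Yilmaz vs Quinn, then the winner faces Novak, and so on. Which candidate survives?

Round 1: Yilmaz vs Quinn — 3–10, Quinn advances.
Round 2: Quinn vs Novak — 5–8, Novak advances.
Round 3: Novak vs Osei — 5–8, Osei advances.
The agenda winner is Osei.

Osei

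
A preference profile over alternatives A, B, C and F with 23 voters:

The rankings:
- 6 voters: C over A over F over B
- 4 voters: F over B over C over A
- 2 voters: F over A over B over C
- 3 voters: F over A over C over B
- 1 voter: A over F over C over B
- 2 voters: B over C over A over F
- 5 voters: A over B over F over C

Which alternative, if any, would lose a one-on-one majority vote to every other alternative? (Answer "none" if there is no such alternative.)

none

Head-to-head results (23 voters):
A vs B: 6+2+3+1+5 = 17 for A, 6 for B — A by 17–6.
A vs C: C, 12–11.
A vs F: A wins 14–9.
B vs C: B, 13–10.
B vs F: 7 to 16, F.
C vs F: C preferred on 6+2 = 8 ballots; F wins 15–8.
Every alternative wins at least one matchup (A beats B; B beats C; C beats A; F beats B), so there is no Condorcet loser.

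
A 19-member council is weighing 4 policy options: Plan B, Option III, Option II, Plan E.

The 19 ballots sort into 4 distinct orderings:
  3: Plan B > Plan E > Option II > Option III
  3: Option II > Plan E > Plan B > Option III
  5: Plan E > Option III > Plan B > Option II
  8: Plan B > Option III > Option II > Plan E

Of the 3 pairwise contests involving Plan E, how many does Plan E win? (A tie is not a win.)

1

Plan E against each rival (19 council members):
Plan E vs Plan B: Plan B, 11–8.
Plan E vs Option III: 11 to 8, Plan E.
Plan E–Option II: Option II 11–8.
Plan E beats Option III; loses to Plan B, Option II — 1 pairwise win.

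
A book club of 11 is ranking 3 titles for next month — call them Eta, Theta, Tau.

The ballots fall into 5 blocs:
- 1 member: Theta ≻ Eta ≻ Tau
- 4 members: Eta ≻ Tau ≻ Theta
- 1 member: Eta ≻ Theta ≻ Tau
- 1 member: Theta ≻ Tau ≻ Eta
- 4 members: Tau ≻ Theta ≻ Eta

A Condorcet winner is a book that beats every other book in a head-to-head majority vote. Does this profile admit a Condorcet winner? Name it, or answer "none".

none

Pairwise majorities:
Eta vs Theta: Eta is ranked higher on 4+1 = 5 ballots, Theta on 6. Theta wins 6–5.
Eta vs Tau: 6 to 5, Eta.
Theta vs Tau: Theta preferred on 1+1+1 = 3 ballots; Tau wins 8–3.
Every book loses at least once (Eta loses to Theta; Theta loses to Tau; Tau loses to Eta). The majority relation contains the cycle Eta beats Tau beats Theta beats Eta, so there is no Condorcet winner.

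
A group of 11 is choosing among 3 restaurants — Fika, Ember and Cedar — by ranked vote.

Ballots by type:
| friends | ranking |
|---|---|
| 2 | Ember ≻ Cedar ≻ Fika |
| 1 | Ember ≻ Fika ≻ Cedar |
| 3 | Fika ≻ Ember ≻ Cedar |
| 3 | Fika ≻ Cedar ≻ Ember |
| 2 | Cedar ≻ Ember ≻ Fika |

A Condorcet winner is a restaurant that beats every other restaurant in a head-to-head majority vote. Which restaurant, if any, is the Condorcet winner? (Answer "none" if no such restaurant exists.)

Fika

Head-to-head results (11 friends):
Fika vs Ember: Fika preferred on 3+3 = 6 ballots; Fika wins 6–5.
Fika vs Cedar: 1+3+3 = 7 for Fika, 4 for Cedar — Fika by 7–4.
Ember vs Cedar: 2+1+3 = 6 for Ember, 5 for Cedar — Ember by 6–5.
Only Fika has no losses; Fika is the Condorcet winner.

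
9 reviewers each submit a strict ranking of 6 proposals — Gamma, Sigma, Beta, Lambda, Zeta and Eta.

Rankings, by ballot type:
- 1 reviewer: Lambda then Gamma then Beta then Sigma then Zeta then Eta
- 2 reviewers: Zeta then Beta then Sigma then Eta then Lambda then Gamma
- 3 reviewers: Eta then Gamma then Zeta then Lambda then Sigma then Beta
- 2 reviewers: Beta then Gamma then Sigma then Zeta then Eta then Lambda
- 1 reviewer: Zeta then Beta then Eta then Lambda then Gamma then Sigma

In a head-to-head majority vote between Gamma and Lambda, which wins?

Ballots ranking Gamma above Lambda: 3 + 2 = 5.
Ballots ranking Lambda above Gamma: 9 − 5 = 4.
Gamma wins the head-to-head 5–4.

Gamma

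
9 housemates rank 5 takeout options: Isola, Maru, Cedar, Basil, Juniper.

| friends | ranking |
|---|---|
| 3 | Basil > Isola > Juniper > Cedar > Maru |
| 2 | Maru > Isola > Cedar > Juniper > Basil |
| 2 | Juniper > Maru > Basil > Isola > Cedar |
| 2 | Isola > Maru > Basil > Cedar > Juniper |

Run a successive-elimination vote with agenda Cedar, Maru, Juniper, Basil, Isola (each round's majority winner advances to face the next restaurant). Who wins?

Round 1: Cedar vs Maru — 3–6, Maru advances.
Round 2: Maru vs Juniper — 4–5, Juniper advances.
Round 3: Juniper vs Basil — 4–5, Basil advances.
Round 4: Basil vs Isola — 5–4, Basil advances.
Basil survives the agenda.

Basil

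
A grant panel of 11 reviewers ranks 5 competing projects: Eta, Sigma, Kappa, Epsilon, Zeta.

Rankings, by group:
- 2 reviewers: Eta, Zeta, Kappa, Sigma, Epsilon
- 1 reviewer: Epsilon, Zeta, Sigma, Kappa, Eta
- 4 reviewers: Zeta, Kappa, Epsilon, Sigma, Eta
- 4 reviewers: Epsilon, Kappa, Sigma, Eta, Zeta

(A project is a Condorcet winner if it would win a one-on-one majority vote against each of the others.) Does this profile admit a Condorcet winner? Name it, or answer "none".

Pairwise majorities:
Eta vs Sigma: Sigma wins 9–2.
Eta–Kappa: Kappa 9–2.
Eta vs Epsilon: Epsilon, 9–2.
Eta vs Zeta: Eta, 6–5.
Sigma vs Kappa: Kappa wins 10–1.
Sigma–Epsilon: Epsilon 9–2.
Sigma vs Zeta: Zeta, 7–4.
Kappa vs Epsilon: Kappa, 6–5.
Kappa vs Zeta: Zeta, 7–4.
Epsilon vs Zeta: Zeta, 6–5.
No project is unbeaten: Eta loses to Sigma; Sigma loses to Kappa; Kappa loses to Zeta; Epsilon loses to Kappa; Zeta loses to Eta. In particular Eta → Zeta → Sigma → Eta is a majority cycle — no Condorcet winner exists.

none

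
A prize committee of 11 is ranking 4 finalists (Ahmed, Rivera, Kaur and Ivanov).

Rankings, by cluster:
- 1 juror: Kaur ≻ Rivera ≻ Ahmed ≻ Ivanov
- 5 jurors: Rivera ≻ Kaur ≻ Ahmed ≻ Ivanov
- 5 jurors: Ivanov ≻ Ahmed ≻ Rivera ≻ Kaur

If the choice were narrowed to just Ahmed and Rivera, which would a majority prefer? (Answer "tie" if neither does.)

Rivera

Ballots ranking Ahmed above Rivera: 5.
Ballots ranking Rivera above Ahmed: 11 − 5 = 6.
Rivera wins the head-to-head 6–5.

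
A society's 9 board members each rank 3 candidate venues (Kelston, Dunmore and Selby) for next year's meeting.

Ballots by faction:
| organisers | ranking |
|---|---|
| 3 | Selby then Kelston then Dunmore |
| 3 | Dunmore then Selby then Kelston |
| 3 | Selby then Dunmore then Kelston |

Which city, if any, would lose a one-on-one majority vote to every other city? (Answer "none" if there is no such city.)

Kelston

Pairwise majorities:
Kelston–Dunmore: Dunmore 6–3.
Kelston vs Selby: 0 to 9, Selby.
Dunmore–Selby: Selby 6–3.
Kelston is beaten in every head-to-head and is the Condorcet loser.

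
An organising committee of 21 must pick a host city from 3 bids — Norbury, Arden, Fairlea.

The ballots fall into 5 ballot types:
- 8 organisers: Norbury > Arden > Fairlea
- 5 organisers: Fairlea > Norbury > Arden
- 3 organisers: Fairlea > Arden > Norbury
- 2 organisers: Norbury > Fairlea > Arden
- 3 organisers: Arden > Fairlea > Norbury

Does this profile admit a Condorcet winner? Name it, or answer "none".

Head-to-head results (21 organisers):
Norbury–Arden: Norbury 15–6.
Norbury vs Fairlea: Fairlea wins 11–10.
Arden vs Fairlea: Arden, 11–10.
Every city loses at least once (Norbury loses to Fairlea; Arden loses to Norbury; Fairlea loses to Arden). The majority relation contains the cycle Norbury beats Arden beats Fairlea beats Norbury, so there is no Condorcet winner.

none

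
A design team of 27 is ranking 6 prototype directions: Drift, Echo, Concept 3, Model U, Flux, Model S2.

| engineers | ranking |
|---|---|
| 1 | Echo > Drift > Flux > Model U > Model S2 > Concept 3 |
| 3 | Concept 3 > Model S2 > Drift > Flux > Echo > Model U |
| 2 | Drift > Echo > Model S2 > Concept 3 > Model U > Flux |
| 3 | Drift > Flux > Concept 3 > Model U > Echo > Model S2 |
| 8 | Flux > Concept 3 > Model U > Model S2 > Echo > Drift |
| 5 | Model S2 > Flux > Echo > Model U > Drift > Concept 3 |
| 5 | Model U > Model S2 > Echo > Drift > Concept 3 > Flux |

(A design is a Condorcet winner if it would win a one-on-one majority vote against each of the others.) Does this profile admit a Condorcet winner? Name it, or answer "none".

none

Check each pair by majority over 27 ballots:
Drift vs Echo: Drift preferred on 3+2+3 = 8 ballots; Echo wins 19–8.
Drift vs Concept 3: 1+2+3+5+5 = 16 for Drift, 11 for Concept 3 — Drift by 16–11.
Drift vs Model U: 1+3+2+3 = 9 for Drift, 18 for Model U — Model U by 18–9.
Drift vs Flux: 1+3+2+3+5 = 14 for Drift, 13 for Flux — Drift by 14–13.
Drift vs Model S2: 1+2+3 = 6 for Drift, 21 for Model S2 — Model S2 by 21–6.
Echo vs Concept 3: 1+2+5+5 = 13 for Echo, 14 for Concept 3 — Concept 3 by 14–13.
Echo vs Model U: 1+3+2+5 = 11 for Echo, 16 for Model U — Model U by 16–11.
Echo vs Flux: 1+2+5 = 8 for Echo, 19 for Flux — Flux by 19–8.
Echo vs Model S2: Echo is ranked higher on 1+2+3 = 6 ballots, Model S2 on 21. Model S2 wins 21–6.
Concept 3 vs Model U: Concept 3 preferred on 3+2+3+8 = 16 ballots; Concept 3 wins 16–11.
Concept 3 vs Flux: Concept 3 preferred on 3+2+5 = 10 ballots; Flux wins 17–10.
Concept 3 vs Model S2: Concept 3 is ranked higher on 3+3+8 = 14 ballots, Model S2 on 13. Concept 3 wins 14–13.
Model U vs Flux: Model U is ranked higher on 2+5 = 7 ballots, Flux on 20. Flux wins 20–7.
Model U vs Model S2: 1+3+8+5 = 17 for Model U, 10 for Model S2 — Model U by 17–10.
Flux vs Model S2: 1+3+8 = 12 for Flux, 15 for Model S2 — Model S2 by 15–12.
Each design drops at least one matchup (Drift loses to Echo; Echo loses to Concept 3; Concept 3 loses to Drift; Model U loses to Concept 3; Flux loses to Drift; Model S2 loses to Concept 3); the cycle Drift beats Concept 3 beats Echo beats Drift rules out a Condorcet winner.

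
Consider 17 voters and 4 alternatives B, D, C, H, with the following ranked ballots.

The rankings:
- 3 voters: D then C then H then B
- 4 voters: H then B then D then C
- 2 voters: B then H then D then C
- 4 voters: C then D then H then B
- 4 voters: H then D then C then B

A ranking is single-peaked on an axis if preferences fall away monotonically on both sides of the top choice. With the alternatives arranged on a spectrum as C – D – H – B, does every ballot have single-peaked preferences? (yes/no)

yes

Axis positions: C=1, D=2, H=3, B=4.
Faction 1 (peak D at position 2): ranking walks positions 2-1-3-4, expanding outward from the peak — single-peaked.
Faction 2 (peak H at position 3): ranking walks positions 3-4-2-1, expanding outward from the peak — single-peaked.
Faction 3 (peak B at position 4): ranking walks positions 4-3-2-1, expanding outward from the peak — single-peaked.
Faction 4 (peak C at position 1): ranking walks positions 1-2-3-4, expanding outward from the peak — single-peaked.
Faction 5 (peak H at position 3): ranking walks positions 3-2-1-4, expanding outward from the peak — single-peaked.
Every ranking is single-peaked on this axis.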